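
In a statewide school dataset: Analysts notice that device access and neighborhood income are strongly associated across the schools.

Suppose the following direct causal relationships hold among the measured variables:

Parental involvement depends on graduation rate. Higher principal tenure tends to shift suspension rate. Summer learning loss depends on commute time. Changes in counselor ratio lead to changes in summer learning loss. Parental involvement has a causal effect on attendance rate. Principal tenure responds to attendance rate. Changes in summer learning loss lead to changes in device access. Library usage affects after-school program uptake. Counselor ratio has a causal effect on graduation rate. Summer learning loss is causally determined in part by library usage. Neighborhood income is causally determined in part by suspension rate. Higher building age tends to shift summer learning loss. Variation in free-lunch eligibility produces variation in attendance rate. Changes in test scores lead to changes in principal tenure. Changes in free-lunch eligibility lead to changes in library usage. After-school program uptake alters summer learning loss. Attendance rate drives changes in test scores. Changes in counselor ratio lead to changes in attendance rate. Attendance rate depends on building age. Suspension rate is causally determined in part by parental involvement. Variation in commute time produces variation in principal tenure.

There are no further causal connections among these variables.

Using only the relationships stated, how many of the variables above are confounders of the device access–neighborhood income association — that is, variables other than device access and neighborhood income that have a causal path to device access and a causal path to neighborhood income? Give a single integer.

4

The common causes are: building age (to device access via building age → summer learning loss → device access; to neighborhood income via building age → attendance rate → principal tenure → suspension rate → neighborhood income); commute time (to device access via commute time → summer learning loss → device access; to neighborhood income via commute time → principal tenure → suspension rate → neighborhood income); counselor ratio (to device access via counselor ratio → summer learning loss → device access; to neighborhood income via counselor ratio → attendance rate → principal tenure → suspension rate → neighborhood income); free-lunch eligibility (to device access via free-lunch eligibility → library usage → summer learning loss → device access; to neighborhood income via free-lunch eligibility → attendance rate → principal tenure → suspension rate → neighborhood income).
Every other variable lacks a causal path to at least one of device access and neighborhood income.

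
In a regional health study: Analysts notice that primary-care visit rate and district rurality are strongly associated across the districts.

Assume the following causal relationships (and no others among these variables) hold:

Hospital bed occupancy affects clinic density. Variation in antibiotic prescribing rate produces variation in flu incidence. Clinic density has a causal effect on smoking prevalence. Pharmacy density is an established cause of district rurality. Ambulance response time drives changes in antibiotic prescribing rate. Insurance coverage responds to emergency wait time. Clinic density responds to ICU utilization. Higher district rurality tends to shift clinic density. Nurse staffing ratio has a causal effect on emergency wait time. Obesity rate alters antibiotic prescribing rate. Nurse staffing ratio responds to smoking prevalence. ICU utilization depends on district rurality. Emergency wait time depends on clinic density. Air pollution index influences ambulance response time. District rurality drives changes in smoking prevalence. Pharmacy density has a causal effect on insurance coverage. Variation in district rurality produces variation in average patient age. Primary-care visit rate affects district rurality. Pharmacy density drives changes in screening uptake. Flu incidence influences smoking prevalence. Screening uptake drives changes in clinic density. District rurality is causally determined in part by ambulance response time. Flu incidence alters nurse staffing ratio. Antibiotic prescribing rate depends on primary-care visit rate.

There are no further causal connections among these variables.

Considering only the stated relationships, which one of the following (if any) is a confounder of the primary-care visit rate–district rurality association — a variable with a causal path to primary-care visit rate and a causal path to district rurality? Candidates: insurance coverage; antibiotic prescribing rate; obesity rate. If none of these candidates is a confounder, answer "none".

None of the listed candidates has causal paths to both primary-care visit rate and district rurality in the stated relationships, so none is a common cause.

none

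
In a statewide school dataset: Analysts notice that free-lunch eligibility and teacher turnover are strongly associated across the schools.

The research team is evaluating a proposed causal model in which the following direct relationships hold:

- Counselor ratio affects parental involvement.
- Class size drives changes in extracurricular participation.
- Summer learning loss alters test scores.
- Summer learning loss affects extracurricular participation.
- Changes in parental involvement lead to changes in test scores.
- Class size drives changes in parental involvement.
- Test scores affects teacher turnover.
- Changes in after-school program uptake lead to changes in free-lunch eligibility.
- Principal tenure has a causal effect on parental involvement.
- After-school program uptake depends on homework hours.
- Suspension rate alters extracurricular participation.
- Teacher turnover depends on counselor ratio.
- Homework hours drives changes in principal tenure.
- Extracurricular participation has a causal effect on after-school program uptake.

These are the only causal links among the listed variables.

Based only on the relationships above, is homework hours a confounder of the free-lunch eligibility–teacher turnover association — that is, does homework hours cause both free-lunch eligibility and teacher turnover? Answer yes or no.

yes

Homework hours has a causal path to free-lunch eligibility (homework hours → after-school program uptake → free-lunch eligibility) and to teacher turnover (homework hours → principal tenure → parental involvement → test scores → teacher turnover), so it is a common cause of both — a confounder.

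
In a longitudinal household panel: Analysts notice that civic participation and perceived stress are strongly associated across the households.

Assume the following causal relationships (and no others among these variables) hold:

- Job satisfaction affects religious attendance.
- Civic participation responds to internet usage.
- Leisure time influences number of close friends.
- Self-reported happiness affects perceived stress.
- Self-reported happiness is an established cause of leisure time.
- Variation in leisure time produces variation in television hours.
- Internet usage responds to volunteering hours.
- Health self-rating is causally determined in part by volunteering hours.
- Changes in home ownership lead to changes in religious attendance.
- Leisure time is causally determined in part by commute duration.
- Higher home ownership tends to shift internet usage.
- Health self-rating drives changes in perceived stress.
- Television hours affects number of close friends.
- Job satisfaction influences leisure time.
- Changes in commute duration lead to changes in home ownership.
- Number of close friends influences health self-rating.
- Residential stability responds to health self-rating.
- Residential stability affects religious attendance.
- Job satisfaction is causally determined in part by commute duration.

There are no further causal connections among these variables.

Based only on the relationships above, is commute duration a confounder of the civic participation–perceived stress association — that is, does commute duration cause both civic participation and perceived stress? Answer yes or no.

Commute duration has a causal path to civic participation (commute duration → home ownership → internet usage → civic participation) and to perceived stress (commute duration → leisure time → number of close friends → health self-rating → perceived stress), so it is a common cause of both — a confounder.

yes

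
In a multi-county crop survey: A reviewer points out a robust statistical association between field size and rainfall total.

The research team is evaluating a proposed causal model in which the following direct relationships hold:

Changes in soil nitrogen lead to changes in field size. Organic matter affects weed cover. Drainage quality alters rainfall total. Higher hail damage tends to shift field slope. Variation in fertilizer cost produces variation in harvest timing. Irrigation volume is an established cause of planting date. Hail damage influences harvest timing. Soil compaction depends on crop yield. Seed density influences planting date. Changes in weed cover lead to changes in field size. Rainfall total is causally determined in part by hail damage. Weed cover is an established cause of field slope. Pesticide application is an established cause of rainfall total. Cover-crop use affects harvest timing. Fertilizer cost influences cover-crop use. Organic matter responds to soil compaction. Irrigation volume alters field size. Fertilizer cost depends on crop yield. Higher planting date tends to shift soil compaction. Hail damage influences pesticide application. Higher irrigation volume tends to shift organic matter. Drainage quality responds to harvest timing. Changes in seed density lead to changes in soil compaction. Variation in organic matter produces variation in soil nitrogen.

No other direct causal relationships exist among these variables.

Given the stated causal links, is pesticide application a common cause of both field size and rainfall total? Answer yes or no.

no

Pesticide application has no stated causal path to field size. A confounder must cause both variables, so pesticide application does not qualify.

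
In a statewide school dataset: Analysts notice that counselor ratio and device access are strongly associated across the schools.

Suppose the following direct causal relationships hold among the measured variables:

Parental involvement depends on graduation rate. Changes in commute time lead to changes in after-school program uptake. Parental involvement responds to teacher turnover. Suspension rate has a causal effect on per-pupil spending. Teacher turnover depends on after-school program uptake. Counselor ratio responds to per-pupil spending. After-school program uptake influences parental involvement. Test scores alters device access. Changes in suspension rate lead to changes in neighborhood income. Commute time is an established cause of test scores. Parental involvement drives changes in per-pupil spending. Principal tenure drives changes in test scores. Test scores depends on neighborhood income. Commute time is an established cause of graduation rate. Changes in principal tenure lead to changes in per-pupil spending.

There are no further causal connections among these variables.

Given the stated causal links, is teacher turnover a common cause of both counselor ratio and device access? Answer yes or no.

no

Teacher turnover has no stated causal path to device access. A confounder must cause both variables, so teacher turnover does not qualify.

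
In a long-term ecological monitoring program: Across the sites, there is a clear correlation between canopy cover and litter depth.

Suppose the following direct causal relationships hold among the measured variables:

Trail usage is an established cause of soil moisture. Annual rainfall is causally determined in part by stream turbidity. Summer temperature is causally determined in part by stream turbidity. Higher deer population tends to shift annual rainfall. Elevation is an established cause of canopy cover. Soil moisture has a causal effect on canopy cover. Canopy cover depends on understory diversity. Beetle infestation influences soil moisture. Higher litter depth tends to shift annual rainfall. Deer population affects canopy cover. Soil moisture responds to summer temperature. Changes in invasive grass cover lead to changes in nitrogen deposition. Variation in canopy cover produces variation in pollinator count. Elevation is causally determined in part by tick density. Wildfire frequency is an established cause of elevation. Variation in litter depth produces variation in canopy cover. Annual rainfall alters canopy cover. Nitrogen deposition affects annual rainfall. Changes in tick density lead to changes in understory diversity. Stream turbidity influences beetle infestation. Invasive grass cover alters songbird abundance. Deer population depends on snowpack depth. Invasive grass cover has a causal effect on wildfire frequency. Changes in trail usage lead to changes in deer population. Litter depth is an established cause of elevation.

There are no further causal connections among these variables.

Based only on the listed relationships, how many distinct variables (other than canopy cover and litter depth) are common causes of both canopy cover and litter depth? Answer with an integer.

No listed variable has a causal path to both canopy cover and litter depth, so there are no common causes.

0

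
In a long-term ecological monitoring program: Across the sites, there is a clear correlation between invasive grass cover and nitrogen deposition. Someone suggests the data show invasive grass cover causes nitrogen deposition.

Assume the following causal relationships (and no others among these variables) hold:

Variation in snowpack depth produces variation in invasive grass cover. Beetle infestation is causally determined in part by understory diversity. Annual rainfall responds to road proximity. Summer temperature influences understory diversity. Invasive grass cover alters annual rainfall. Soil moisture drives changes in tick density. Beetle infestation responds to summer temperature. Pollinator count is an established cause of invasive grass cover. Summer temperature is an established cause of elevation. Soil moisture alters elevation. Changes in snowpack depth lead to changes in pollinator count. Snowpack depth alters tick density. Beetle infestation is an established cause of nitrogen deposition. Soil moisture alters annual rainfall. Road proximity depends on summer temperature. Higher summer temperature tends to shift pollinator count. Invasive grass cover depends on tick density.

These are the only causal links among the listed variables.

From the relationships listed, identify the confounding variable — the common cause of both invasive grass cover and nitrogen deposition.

summer temperature

Summer temperature has a causal path to invasive grass cover (summer temperature → pollinator count → invasive grass cover) and a separate causal path to nitrogen deposition (summer temperature → beetle infestation → nitrogen deposition), so it is a common cause of both.
No stated relationship gives invasive grass cover a causal route to nitrogen deposition, so the correlation is explained by the shared upstream cause rather than a direct effect.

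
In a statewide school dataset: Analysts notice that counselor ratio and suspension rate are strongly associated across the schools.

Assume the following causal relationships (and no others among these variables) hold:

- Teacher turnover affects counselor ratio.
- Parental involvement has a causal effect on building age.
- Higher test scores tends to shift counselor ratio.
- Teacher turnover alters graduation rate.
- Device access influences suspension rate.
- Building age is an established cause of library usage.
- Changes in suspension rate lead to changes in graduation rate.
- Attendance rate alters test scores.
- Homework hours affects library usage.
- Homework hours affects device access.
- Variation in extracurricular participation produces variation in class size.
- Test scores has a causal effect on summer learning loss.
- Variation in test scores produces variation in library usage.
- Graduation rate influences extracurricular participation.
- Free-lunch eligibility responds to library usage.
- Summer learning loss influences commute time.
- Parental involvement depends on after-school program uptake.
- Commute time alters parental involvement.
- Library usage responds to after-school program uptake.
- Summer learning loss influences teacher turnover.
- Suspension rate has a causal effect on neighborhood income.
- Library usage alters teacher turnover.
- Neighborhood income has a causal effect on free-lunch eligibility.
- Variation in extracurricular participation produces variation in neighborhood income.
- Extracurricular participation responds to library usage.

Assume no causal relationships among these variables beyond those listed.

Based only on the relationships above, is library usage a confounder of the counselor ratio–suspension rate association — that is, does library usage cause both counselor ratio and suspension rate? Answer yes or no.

Library usage has no stated causal path to suspension rate. A confounder must cause both variables, so library usage does not qualify.

no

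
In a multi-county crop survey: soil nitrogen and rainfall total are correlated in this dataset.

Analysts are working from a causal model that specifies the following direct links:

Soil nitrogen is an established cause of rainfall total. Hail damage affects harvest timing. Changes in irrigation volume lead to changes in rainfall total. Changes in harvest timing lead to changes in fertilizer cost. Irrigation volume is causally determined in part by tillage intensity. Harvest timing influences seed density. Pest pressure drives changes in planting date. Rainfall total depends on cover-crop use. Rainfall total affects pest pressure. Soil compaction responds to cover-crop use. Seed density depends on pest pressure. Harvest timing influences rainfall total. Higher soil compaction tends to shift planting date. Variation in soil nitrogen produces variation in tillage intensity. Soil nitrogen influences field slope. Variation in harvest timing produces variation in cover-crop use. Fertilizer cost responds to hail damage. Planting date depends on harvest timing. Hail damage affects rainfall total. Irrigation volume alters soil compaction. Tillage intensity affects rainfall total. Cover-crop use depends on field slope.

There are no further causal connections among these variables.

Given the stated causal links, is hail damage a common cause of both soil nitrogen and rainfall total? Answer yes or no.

no

Hail damage has no stated causal path to soil nitrogen. A confounder must cause both variables, so hail damage does not qualify.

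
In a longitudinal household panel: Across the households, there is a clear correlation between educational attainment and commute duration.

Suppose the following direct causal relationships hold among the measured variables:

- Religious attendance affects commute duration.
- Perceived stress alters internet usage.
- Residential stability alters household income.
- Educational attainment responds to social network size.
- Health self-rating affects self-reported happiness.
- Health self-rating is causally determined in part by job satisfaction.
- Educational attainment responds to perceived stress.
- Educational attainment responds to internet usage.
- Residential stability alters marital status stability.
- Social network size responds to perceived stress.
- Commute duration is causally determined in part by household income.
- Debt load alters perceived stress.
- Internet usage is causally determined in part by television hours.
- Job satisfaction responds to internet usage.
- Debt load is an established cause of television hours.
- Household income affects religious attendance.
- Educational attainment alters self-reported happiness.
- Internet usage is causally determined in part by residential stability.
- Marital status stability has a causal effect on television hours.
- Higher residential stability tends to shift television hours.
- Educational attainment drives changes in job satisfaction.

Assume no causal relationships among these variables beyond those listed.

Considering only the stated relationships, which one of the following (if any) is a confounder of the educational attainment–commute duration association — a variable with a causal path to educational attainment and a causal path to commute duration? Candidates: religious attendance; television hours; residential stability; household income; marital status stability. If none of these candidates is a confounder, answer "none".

residential stability

Residential stability causes educational attainment (residential stability → internet usage → educational attainment) and also causes commute duration (residential stability → household income → commute duration); it is a common cause of both.
Each of the other candidates lacks a causal path to at least one of educational attainment and commute duration, so they do not confound the relationship.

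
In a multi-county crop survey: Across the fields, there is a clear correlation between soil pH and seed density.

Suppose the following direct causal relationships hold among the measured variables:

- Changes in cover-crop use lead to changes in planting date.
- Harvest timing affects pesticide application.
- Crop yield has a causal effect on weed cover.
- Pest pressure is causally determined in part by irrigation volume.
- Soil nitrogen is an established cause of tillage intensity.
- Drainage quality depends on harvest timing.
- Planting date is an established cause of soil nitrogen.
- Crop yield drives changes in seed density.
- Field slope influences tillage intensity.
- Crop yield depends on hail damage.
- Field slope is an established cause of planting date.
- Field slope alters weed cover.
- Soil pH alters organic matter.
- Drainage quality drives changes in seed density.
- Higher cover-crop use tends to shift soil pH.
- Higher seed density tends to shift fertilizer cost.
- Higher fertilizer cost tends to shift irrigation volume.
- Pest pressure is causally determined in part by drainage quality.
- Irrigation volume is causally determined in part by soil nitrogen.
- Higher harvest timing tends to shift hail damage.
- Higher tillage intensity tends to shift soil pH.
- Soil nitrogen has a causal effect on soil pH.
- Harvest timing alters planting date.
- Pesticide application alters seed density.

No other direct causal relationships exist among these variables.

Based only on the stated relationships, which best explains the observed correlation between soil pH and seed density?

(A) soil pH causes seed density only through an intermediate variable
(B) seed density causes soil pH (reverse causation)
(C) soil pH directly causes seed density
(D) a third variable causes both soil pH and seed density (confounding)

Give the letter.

Harvest timing causes soil pH (harvest timing → planting date → soil nitrogen → soil pH) and seed density (harvest timing → drainage quality → seed density) — a common cause creating the correlation.
There is no stated path from soil pH to seed density or from seed density to soil pH, so neither direct nor reverse causation applies.

D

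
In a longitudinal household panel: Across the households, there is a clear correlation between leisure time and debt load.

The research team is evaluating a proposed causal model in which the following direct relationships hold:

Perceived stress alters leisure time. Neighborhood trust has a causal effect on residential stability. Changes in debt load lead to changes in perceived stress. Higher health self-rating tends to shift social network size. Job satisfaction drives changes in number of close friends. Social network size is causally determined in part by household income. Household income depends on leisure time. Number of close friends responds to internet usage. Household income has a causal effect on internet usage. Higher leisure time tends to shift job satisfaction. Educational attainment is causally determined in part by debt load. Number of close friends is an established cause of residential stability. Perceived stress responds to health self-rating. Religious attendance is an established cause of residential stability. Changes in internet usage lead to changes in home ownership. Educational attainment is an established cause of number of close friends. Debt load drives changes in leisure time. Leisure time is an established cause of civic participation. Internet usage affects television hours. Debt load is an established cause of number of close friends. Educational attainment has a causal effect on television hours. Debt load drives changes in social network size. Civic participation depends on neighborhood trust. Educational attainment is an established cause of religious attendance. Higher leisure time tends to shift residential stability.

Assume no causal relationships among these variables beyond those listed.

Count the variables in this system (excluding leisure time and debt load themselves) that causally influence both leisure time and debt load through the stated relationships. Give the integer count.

0

No listed variable has a causal path to both leisure time and debt load, so there are no common causes.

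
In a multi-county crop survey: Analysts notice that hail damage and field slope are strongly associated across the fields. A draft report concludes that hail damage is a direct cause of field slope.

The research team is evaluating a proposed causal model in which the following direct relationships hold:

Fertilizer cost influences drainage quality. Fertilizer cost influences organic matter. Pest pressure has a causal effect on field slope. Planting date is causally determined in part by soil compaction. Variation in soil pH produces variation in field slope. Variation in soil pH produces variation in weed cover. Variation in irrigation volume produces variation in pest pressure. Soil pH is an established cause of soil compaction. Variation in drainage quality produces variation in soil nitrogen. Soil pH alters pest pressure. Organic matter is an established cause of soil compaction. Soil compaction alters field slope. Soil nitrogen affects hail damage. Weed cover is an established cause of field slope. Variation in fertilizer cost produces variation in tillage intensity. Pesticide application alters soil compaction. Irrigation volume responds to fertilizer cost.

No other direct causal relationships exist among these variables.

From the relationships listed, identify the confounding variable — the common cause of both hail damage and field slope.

fertilizer cost

Fertilizer cost has a causal path to hail damage (fertilizer cost → drainage quality → soil nitrogen → hail damage) and a separate causal path to field slope (fertilizer cost → irrigation volume → pest pressure → field slope), so it is a common cause of both.
No stated relationship gives hail damage a causal route to field slope, so the correlation is explained by the shared upstream cause rather than a direct effect.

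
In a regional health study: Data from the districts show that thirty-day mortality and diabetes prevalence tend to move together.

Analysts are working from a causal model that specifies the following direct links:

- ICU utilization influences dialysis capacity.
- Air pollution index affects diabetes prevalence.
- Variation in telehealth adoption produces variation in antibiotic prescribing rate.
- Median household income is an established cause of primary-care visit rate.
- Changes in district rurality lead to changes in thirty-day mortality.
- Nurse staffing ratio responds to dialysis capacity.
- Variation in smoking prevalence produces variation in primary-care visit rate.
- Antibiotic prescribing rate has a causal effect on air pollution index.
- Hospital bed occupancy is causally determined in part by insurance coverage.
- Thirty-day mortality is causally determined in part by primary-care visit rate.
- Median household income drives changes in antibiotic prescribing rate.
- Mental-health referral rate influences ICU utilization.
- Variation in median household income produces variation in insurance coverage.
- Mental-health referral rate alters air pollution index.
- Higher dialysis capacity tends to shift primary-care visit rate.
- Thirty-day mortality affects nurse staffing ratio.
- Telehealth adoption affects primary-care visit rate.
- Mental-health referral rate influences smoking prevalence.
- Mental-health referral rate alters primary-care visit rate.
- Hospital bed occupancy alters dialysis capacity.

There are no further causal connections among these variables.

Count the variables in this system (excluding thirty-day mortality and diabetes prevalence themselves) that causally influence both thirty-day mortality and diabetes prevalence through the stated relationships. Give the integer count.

3

The common causes are: median household income (to thirty-day mortality via median household income → primary-care visit rate → thirty-day mortality; to diabetes prevalence via median household income → antibiotic prescribing rate → air pollution index → diabetes prevalence); mental-health referral rate (to thirty-day mortality via mental-health referral rate → primary-care visit rate → thirty-day mortality; to diabetes prevalence via mental-health referral rate → air pollution index → diabetes prevalence); telehealth adoption (to thirty-day mortality via telehealth adoption → primary-care visit rate → thirty-day mortality; to diabetes prevalence via telehealth adoption → antibiotic prescribing rate → air pollution index → diabetes prevalence).
Every other variable lacks a causal path to at least one of thirty-day mortality and diabetes prevalence.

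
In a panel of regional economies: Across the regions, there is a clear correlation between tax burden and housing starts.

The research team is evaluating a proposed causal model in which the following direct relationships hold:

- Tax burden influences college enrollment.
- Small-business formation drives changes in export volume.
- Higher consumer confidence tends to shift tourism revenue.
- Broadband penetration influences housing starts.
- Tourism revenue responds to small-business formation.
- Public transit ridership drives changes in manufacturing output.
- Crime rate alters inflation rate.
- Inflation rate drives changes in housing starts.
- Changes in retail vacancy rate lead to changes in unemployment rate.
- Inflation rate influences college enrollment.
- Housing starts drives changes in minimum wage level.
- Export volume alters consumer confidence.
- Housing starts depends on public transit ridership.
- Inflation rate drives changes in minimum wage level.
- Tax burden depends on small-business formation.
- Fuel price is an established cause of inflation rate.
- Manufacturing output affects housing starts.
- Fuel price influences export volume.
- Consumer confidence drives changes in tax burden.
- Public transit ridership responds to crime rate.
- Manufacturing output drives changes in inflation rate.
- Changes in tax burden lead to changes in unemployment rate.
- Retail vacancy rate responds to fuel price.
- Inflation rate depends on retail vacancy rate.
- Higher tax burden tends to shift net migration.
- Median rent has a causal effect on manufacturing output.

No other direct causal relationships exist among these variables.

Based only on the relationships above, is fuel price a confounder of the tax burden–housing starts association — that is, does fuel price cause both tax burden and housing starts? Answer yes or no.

Fuel price has a causal path to tax burden (fuel price → export volume → consumer confidence → tax burden) and to housing starts (fuel price → inflation rate → housing starts), so it is a common cause of both — a confounder.

yes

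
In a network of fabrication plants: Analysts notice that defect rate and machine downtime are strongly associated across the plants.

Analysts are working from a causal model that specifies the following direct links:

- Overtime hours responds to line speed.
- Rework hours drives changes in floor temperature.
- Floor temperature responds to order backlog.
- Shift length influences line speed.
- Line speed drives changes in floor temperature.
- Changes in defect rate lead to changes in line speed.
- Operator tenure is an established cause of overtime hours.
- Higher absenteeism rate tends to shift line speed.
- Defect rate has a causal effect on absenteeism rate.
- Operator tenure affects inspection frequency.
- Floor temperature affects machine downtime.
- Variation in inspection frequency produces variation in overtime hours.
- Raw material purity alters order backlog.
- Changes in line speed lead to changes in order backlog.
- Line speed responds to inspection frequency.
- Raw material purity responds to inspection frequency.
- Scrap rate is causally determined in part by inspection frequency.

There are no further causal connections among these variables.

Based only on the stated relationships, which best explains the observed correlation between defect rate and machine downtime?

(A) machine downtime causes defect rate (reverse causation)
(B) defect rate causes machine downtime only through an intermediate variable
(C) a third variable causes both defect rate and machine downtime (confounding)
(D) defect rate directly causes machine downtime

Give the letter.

Defect rate reaches machine downtime through defect rate → line speed → floor temperature → machine downtime — an indirect causal chain with no direct defect rate → machine downtime link. No variable causes both defect rate and machine downtime, so confounding is ruled out; the effect is mediated.

B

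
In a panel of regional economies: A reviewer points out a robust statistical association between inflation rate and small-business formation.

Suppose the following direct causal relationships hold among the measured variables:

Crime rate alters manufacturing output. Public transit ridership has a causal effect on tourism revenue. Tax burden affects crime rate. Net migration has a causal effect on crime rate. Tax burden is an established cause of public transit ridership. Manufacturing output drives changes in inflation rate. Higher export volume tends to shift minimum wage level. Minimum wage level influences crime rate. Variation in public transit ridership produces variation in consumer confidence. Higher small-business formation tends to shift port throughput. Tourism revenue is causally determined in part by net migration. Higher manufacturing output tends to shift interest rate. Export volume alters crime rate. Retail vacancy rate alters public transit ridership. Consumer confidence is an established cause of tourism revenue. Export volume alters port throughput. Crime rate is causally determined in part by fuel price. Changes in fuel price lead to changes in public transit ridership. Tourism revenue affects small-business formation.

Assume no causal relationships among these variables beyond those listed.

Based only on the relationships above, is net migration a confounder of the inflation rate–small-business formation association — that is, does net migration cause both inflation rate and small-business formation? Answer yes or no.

yes

Net migration has a causal path to inflation rate (net migration → crime rate → manufacturing output → inflation rate) and to small-business formation (net migration → tourism revenue → small-business formation), so it is a common cause of both — a confounder.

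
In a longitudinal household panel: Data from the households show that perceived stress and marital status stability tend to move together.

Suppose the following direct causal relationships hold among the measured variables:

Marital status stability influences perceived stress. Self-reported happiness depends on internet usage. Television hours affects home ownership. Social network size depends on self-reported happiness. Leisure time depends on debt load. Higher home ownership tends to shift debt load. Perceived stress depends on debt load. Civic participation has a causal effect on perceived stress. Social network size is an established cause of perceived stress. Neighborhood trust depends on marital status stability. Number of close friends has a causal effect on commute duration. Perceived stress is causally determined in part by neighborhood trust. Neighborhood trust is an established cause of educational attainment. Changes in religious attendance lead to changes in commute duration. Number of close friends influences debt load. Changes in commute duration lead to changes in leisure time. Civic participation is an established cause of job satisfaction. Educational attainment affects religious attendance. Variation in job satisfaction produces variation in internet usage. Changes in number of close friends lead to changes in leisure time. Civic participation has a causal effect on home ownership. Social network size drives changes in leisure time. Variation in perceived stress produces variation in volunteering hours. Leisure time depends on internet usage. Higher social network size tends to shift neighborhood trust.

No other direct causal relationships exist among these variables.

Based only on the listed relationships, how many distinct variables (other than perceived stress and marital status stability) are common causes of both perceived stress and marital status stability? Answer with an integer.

No listed variable has a causal path to both perceived stress and marital status stability, so there are no common causes.

0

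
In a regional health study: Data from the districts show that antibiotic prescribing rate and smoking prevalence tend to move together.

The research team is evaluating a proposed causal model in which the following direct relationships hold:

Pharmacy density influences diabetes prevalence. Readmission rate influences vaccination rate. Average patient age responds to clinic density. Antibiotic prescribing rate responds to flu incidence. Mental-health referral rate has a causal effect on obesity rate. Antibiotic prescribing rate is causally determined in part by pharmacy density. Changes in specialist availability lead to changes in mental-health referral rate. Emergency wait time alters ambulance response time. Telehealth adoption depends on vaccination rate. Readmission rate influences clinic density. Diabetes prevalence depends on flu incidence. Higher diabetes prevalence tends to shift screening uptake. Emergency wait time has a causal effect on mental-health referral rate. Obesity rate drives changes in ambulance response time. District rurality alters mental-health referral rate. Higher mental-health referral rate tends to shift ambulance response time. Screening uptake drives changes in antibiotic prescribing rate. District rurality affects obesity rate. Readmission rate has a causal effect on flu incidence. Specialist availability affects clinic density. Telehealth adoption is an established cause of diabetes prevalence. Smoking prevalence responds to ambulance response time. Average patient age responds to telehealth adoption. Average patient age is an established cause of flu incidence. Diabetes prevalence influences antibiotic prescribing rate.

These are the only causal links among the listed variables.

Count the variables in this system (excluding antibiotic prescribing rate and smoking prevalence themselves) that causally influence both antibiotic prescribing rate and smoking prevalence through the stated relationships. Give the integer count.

1

The common causes are: specialist availability (to antibiotic prescribing rate via specialist availability → clinic density → average patient age → flu incidence → antibiotic prescribing rate; to smoking prevalence via specialist availability → mental-health referral rate → ambulance response time → smoking prevalence).
Every other variable lacks a causal path to at least one of antibiotic prescribing rate and smoking prevalence.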